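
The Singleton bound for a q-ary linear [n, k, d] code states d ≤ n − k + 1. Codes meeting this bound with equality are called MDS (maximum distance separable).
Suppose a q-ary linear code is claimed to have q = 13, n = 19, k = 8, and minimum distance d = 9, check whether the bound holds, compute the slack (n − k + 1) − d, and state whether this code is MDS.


Singleton RHS = n − k + 1 = 12, slack = 3, bound satisfied, not MDS.

Singleton bound: d ≤ n − k + 1.
Here n = 19, k = 8, so n − k + 1 = 12.
Given d = 9, check d ≤ 12: YES.
Slack = (n − k + 1) − d = 3.
The code is NOT MDS (slack = 3 > 0).
Description: the claimed parameters are [19, 8, 9]_13; such a code would be non-MDS.


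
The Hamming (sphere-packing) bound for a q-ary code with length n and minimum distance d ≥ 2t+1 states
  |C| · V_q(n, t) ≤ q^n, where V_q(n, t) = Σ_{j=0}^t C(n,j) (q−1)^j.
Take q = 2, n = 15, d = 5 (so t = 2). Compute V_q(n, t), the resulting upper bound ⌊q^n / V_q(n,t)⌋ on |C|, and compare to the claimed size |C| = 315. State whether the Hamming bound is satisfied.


V_q(n, t) = 121, q^n = 32768, Hamming bound = 270, |C| = 315 > bound (violated).

Step 1: Compute V_q(n, t) = Σ_{j=0}^2 C(n, j) (q−1)^j.
  j = 0: C(15,0)·(1)^0 = 1·1 = 1.
  j = 1: C(15,1)·(1)^1 = 15·1 = 15.
  j = 2: C(15,2)·(1)^2 = 105·1 = 105.
  V_q(n, t) = 1 + 15 + 105 = 121.
Step 2: q^n = 2^15 = 32768.
Step 3: Hamming bound ⌊q^n / V_q(n,t)⌋ = ⌊32768/121⌋ = 270.
Step 4: Compare |C| = 315 to 270: violated.
The claimed |C| lies above the Hamming bound, so no 2-ary code of length 15 with d ≥ 5 can have 315 codewords.


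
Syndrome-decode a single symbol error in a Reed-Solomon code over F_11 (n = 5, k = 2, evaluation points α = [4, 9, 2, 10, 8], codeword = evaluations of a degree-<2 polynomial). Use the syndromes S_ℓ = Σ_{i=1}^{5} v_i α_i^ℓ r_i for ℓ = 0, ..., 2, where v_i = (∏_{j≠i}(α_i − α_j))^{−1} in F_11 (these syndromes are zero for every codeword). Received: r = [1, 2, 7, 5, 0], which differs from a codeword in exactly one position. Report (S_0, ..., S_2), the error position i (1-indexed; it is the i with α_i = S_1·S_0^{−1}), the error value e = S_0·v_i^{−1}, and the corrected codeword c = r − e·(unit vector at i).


S = (3, 5, 1), error at position 2, error magnitude e = 5, c = [1, 8, 7, 5, 0].

Step 1: column multipliers v_i = (∏_{j≠i}(α_i − α_j))^{−1} mod 11.
  i = 1 (α = 4): (4−9)(4−2)(4−10)(4−8) = (−5)·2·(−6)·(−4) = −240 ≡ 2, so v_1 = 2^{−1} = 6 (mod 11).
  i = 2 (α = 9): (9−4)(9−2)(9−10)(9−8) = 5·7·(−1)·1 = −35 ≡ 9, so v_2 = 9^{−1} = 5 (mod 11).
  i = 3 (α = 2): (2−4)(2−9)(2−10)(2−8) = (−2)·(−7)·(−8)·(−6) = 672 ≡ 1, so v_3 = 1^{−1} = 1 (mod 11).
  i = 4 (α = 10): (10−4)(10−9)(10−2)(10−8) = 6·1·8·2 = 96 ≡ 8, so v_4 = 8^{−1} = 7 (mod 11).
  i = 5 (α = 8): (8−4)(8−9)(8−2)(8−10) = 4·(−1)·6·(−2) = 48 ≡ 4, so v_5 = 4^{−1} = 3 (mod 11).
  v = [6, 5, 1, 7, 3].
Step 2: syndromes of r = [1, 2, 7, 5, 0] (all sums mod 11).
  S_0 = Σ v_i r_i = 6·1 + 5·2 + 1·7 + 7·5 + 3·0 = 58 ≡ 3.
  S_1 = Σ v_i α_i r_i = 6·4·1 + 5·9·2 + 1·2·7 + 7·10·5 + 3·8·0 = 478 ≡ 5.
  α_i^2 mod 11 = [5, 4, 4, 1, 9].
  S_2 = Σ v_i α_i^2 r_i = 6·5·1 + 5·4·2 + 1·4·7 + 7·1·5 + 3·9·0 = 133 ≡ 1.
  S = (3, 5, 1) ≠ 0, so r is not a codeword (an error is present).
Step 3: locate the error. For a single error e at position i, S_ℓ = v_i·e·α_i^ℓ, so α_err = S_1/S_0.
  S_0^{−1} = 3^{−1} = 4 (mod 11), so α_err = 5·4 = 20 ≡ 9 = α_2. Error position i = 2.
  Consistency check: S_2/S_1 = 1·9 = 9 ≡ 9 = α_err ✓ (single-error assumption holds).
Step 4: error magnitude e = S_0/v_2 = S_0·∏_{j≠2}(α_2 − α_j) = 3·9 = 27 ≡ 5 (mod 11).
Step 5: correct position 2: c_2 = r_2 − e = 2 − 5 ≡ 8 (mod 11). Hence c = [1, 8, 7, 5, 0].
  Check: interpolating c through the α_i gives m(x) = 2 + 8·x (degree < 2) with m(α_i) = c_i for every i, so c is indeed a codeword.


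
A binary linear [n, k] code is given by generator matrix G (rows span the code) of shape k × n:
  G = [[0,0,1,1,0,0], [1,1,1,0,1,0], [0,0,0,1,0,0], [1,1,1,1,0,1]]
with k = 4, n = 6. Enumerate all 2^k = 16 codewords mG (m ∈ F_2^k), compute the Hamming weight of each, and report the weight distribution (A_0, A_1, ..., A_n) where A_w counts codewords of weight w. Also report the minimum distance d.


Weight distribution: A_0 = 1, A_1 = 2, A_2 = 2, A_3 = 4, A_4 = 5, A_5 = 2. Minimum distance d = 1.

Enumerate all 2^4 = 16 messages m ∈ F_2^4.
For each, compute codeword c = mG in F_2^6, then tally its weight.
  m = 0000 → c = 000000, weight = 0.
  m = 1000 → c = 001100, weight = 2.
  m = 0100 → c = 111010, weight = 4.
  m = 1100 → c = 110110, weight = 4.
  m = 0010 → c = 000100, weight = 1.
  m = 1010 → c = 001000, weight = 1.
  m = 0110 → c = 111110, weight = 5.
  m = 1110 → c = 110010, weight = 3.
  m = 0001 → c = 111101, weight = 5.
  m = 1001 → c = 110001, weight = 3.
  m = 0101 → c = 000111, weight = 3.
  m = 1101 → c = 001011, weight = 3.
  m = 0011 → c = 111001, weight = 4.
  m = 1011 → c = 110101, weight = 4.
  m = 0111 → c = 000011, weight = 2.
  m = 1111 → c = 001111, weight = 4.
Tally weights:
  weight 0: 1 codewords.
  weight 1: 2 codewords.
  weight 2: 2 codewords.
  weight 3: 4 codewords.
  weight 4: 5 codewords.
  weight 5: 2 codewords.
Minimum distance d = smallest w > 0 with A_w > 0 = 1.
Sanity: Σ A_w = 16 = 2^4 = 16 ✓.


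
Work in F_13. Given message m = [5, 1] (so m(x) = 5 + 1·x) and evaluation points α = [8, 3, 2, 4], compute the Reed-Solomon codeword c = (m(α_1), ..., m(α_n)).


c = [0, 8, 7, 9]

Message polynomial: m(x) = 5 + 1·x (mod 13).
For each evaluation point α_i, compute m(α_i) mod 13:
  α_1 = 8: Horner steps 1 → 0, so m(8) = 0.
  α_2 = 3: Horner steps 1 → 8, so m(3) = 8.
  α_3 = 2: Horner steps 1 → 7, so m(2) = 7.
  α_4 = 4: Horner steps 1 → 9, so m(4) = 9.
Codeword c = [0, 8, 7, 9] ∈ F_13^4.


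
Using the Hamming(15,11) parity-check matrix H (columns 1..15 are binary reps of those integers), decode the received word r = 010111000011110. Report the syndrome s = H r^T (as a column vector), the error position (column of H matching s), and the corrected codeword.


s = (0, 0, 0, 1)^T, error position = 1, corrected codeword c = 110111000011110

Compute s = H r^T mod 2 one row at a time:
  s_1 = 0 + 0 + 0 + 1 + 1 + 1 + 1 + 0 = 4 ≡ 0 (mod 2).
  s_2 = 1 + 1 + 1 + 0 + 1 + 1 + 1 + 0 = 6 ≡ 0 (mod 2).
  s_3 = 1 + 0 + 1 + 0 + 0 + 1 + 1 + 0 = 4 ≡ 0 (mod 2).
  s_4 = 0 + 0 + 1 + 0 + 0 + 1 + 1 + 0 = 3 ≡ 1 (mod 2).
s = (0, 0, 0, 1)^T — this equals column 1 of H (binary 0001), so error is at position 1.
Correct: flip bit 1 of r = 010111000011110 to get c = 110111000011110.


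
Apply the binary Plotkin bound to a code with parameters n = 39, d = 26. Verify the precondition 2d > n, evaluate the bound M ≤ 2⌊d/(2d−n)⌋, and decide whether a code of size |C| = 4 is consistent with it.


Plotkin bound M ≤ 4; given |C| = 4 ≤ bound (satisfied).

Check applicability: 2d = 52, n = 39.
2d − n = 13 > 0, so Plotkin applies.
Compute d/(2d−n) = 26/13 ≈ 2.0000.
⌊d/(2d−n)⌋ = 2.
Plotkin bound: M ≤ 2·2 = 4.
Given |C| = 4, check: satisfied.
This |C| is at the Plotkin bound.


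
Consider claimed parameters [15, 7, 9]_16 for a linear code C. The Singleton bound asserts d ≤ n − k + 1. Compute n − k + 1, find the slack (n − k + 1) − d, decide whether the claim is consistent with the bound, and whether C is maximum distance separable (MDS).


Singleton RHS = n − k + 1 = 9, slack = 0, bound satisfied, MDS.

Singleton bound: d ≤ n − k + 1.
Here n = 15, k = 7, so n − k + 1 = 9.
Given d = 9, check d ≤ 9: YES.
Slack = (n − k + 1) − d = 0.
The code is MDS (slack = 0).
Description: the claimed parameters are [15, 7, 9]_16; such a code would be MDS (meets Singleton bound).


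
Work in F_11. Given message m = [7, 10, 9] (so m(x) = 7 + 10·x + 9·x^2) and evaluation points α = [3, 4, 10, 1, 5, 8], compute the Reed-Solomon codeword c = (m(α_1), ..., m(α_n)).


c = [8, 4, 6, 4, 7, 3]

Message polynomial: m(x) = 7 + 10·x + 9·x^2 (mod 11).
For each evaluation point α_i, compute m(α_i) mod 11:
  α_1 = 3: Horner steps 9 → 4 → 8, so m(3) = 8.
  α_2 = 4: Horner steps 9 → 2 → 4, so m(4) = 4.
  α_3 = 10: Horner steps 9 → 1 → 6, so m(10) = 6.
  α_4 = 1: Horner steps 9 → 8 → 4, so m(1) = 4.
  α_5 = 5: Horner steps 9 → 0 → 7, so m(5) = 7.
  α_6 = 8: Horner steps 9 → 5 → 3, so m(8) = 3.
Codeword c = [8, 4, 6, 4, 7, 3] ∈ F_11^6.


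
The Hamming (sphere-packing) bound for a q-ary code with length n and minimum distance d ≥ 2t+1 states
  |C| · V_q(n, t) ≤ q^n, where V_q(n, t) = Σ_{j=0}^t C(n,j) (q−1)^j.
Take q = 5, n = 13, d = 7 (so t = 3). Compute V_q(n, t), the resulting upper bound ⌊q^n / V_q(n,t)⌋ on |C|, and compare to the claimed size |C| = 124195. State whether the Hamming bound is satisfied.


V_q(n, t) = 19605, q^n = 1220703125, Hamming bound = 62264, |C| = 124195 > bound (violated).

Step 1: Compute V_q(n, t) = Σ_{j=0}^3 C(n, j) (q−1)^j.
  j = 0: C(13,0)·(4)^0 = 1·1 = 1.
  j = 1: C(13,1)·(4)^1 = 13·4 = 52.
  j = 2: C(13,2)·(4)^2 = 78·16 = 1248.
  j = 3: C(13,3)·(4)^3 = 286·64 = 18304.
  V_q(n, t) = 1 + 52 + 1248 + 18304 = 19605.
Step 2: q^n = 5^13 = 1220703125.
Step 3: Hamming bound ⌊q^n / V_q(n,t)⌋ = ⌊1220703125/19605⌋ = 62264.
Step 4: Compare |C| = 124195 to 62264: violated.
The claimed |C| lies above the Hamming bound, so no 5-ary code of length 13 with d ≥ 7 can have 124195 codewords.


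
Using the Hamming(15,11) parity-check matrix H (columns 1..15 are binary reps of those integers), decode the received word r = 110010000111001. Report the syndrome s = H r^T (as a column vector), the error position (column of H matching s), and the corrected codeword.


s = (0, 1, 0, 0)^T, error position = 4, corrected codeword c = 110110000111001

Compute s = H r^T mod 2 one row at a time:
  s_1 = 0 + 0 + 1 + 1 + 1 + 0 + 0 + 1 = 4 ≡ 0 (mod 2).
  s_2 = 0 + 1 + 0 + 0 + 1 + 0 + 0 + 1 = 3 ≡ 1 (mod 2).
  s_3 = 1 + 0 + 0 + 0 + 1 + 1 + 0 + 1 = 4 ≡ 0 (mod 2).
  s_4 = 1 + 0 + 1 + 0 + 0 + 1 + 0 + 1 = 4 ≡ 0 (mod 2).
s = (0, 1, 0, 0)^T — this equals column 4 of H (binary 0100), so error is at position 4.
Correct: flip bit 4 of r = 110010000111001 to get c = 110110000111001.


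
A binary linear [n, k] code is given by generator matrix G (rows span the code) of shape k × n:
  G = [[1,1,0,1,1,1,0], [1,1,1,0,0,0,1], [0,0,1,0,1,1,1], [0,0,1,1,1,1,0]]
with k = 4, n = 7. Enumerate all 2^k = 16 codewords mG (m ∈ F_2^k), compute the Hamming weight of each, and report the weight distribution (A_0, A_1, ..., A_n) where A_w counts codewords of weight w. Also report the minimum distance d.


Weight distribution: A_0 = 1, A_1 = 2, A_2 = 1, A_3 = 2, A_4 = 5, A_5 = 4, A_6 = 1. Minimum distance d = 1.

Enumerate all 2^4 = 16 messages m ∈ F_2^4.
For each, compute codeword c = mG in F_2^7, then tally its weight.
  m = 0000 → c = 0000000, weight = 0.
  m = 1000 → c = 1101110, weight = 5.
  m = 0100 → c = 1110001, weight = 4.
  m = 1100 → c = 0011111, weight = 5.
  m = 0010 → c = 0010111, weight = 4.
  m = 1010 → c = 1111001, weight = 5.
  m = 0110 → c = 1100110, weight = 4.
  m = 1110 → c = 0001000, weight = 1.
  m = 0001 → c = 0011110, weight = 4.
  m = 1001 → c = 1110000, weight = 3.
  m = 0101 → c = 1101111, weight = 6.
  m = 1101 → c = 0000001, weight = 1.
  m = 0011 → c = 0001001, weight = 2.
  m = 1011 → c = 1100111, weight = 5.
  m = 0111 → c = 1111000, weight = 4.
  m = 1111 → c = 0010110, weight = 3.
Tally weights:
  weight 0: 1 codewords.
  weight 1: 2 codewords.
  weight 2: 1 codewords.
  weight 3: 2 codewords.
  weight 4: 5 codewords.
  weight 5: 4 codewords.
  weight 6: 1 codewords.
Minimum distance d = smallest w > 0 with A_w > 0 = 1.
Sanity: Σ A_w = 16 = 2^4 = 16 ✓.


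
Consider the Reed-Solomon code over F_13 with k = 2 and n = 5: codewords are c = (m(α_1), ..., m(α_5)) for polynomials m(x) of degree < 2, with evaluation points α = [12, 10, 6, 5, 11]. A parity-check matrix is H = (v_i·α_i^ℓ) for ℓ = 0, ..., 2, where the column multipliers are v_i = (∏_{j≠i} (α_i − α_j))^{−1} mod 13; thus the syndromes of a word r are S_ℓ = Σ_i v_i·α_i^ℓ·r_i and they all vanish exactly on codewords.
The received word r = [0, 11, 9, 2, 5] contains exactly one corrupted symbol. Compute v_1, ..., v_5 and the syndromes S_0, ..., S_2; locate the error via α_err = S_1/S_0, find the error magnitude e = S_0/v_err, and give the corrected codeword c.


S = (11, 2, 11), error at position 1, error magnitude e = 1, c = [12, 11, 9, 2, 5].

Step 1: column multipliers v_i = (∏_{j≠i}(α_i − α_j))^{−1} mod 13.
  i = 1 (α = 12): (12−10)(12−6)(12−5)(12−11) = 2·6·7·1 = 84 ≡ 6, so v_1 = 6^{−1} = 11 (mod 13).
  i = 2 (α = 10): (10−12)(10−6)(10−5)(10−11) = (−2)·4·5·(−1) = 40 ≡ 1, so v_2 = 1^{−1} = 1 (mod 13).
  i = 3 (α = 6): (6−12)(6−10)(6−5)(6−11) = (−6)·(−4)·1·(−5) = −120 ≡ 10, so v_3 = 10^{−1} = 4 (mod 13).
  i = 4 (α = 5): (5−12)(5−10)(5−6)(5−11) = (−7)·(−5)·(−1)·(−6) = 210 ≡ 2, so v_4 = 2^{−1} = 7 (mod 13).
  i = 5 (α = 11): (11−12)(11−10)(11−6)(11−5) = (−1)·1·5·6 = −30 ≡ 9, so v_5 = 9^{−1} = 3 (mod 13).
  v = [11, 1, 4, 7, 3].
Step 2: syndromes of r = [0, 11, 9, 2, 5] (all sums mod 13).
  S_0 = Σ v_i r_i = 11·0 + 1·11 + 4·9 + 7·2 + 3·5 = 76 ≡ 11.
  S_1 = Σ v_i α_i r_i = 11·12·0 + 1·10·11 + 4·6·9 + 7·5·2 + 3·11·5 = 561 ≡ 2.
  α_i^2 mod 13 = [1, 9, 10, 12, 4].
  S_2 = Σ v_i α_i^2 r_i = 11·1·0 + 1·9·11 + 4·10·9 + 7·12·2 + 3·4·5 = 687 ≡ 11.
  S = (11, 2, 11) ≠ 0, so r is not a codeword (an error is present).
Step 3: locate the error. For a single error e at position i, S_ℓ = v_i·e·α_i^ℓ, so α_err = S_1/S_0.
  S_0^{−1} = 11^{−1} = 6 (mod 13), so α_err = 2·6 = 12 ≡ 12 = α_1. Error position i = 1.
  Consistency check: S_2/S_1 = 11·7 = 77 ≡ 12 = α_err ✓ (single-error assumption holds).
Step 4: error magnitude e = S_0/v_1 = S_0·∏_{j≠1}(α_1 − α_j) = 11·6 = 66 ≡ 1 (mod 13).
Step 5: correct position 1: c_1 = r_1 − e = 0 − 1 ≡ 12 (mod 13). Hence c = [12, 11, 9, 2, 5].
  Check: interpolating c through the α_i gives m(x) = 6 + 7·x (degree < 2) with m(α_i) = c_i for every i, so c is indeed a codeword.


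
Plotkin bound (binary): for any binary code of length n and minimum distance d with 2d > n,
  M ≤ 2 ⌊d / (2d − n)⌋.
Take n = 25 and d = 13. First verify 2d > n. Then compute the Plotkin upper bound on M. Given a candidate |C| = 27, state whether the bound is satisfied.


Plotkin bound M ≤ 26; given |C| = 27 > bound (violated).

Check applicability: 2d = 26, n = 25.
2d − n = 1 > 0, so Plotkin applies.
Compute d/(2d−n) = 13/1 ≈ 13.0000.
⌊d/(2d−n)⌋ = 13.
Plotkin bound: M ≤ 2·13 = 26.
Given |C| = 27, check: VIOLATED.
This |C| is above the Plotkin bound, so no binary code with n = 25, d = 13 and 27 codewords exists.


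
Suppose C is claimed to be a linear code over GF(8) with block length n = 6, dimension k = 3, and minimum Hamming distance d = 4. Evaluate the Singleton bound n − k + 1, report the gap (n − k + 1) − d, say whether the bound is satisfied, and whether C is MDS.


Singleton RHS = n − k + 1 = 4, slack = 0, bound satisfied, MDS.

Singleton bound: d ≤ n − k + 1.
Here n = 6, k = 3, so n − k + 1 = 4.
Given d = 4, check d ≤ 4: YES.
Slack = (n − k + 1) − d = 0.
The code is MDS (slack = 0).
Description: the claimed parameters are [6, 3, 4]_8; such a code would be MDS (meets Singleton bound).


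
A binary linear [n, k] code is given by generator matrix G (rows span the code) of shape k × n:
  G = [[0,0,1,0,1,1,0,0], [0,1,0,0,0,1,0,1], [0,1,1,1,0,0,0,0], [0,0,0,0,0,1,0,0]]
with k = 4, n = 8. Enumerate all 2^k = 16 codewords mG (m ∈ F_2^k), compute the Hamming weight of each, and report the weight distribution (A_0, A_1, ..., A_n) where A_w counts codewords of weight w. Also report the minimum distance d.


Weight distribution: A_0 = 1, A_1 = 1, A_2 = 2, A_3 = 6, A_4 = 5, A_5 = 1. Minimum distance d = 1.

Enumerate all 2^4 = 16 messages m ∈ F_2^4.
For each, compute codeword c = mG in F_2^8, then tally its weight.
  m = 0000 → c = 00000000, weight = 0.
  m = 1000 → c = 00101100, weight = 3.
  m = 0100 → c = 01000101, weight = 3.
  m = 1100 → c = 01101001, weight = 4.
  m = 0010 → c = 01110000, weight = 3.
  m = 1010 → c = 01011100, weight = 4.
  m = 0110 → c = 00110101, weight = 4.
  m = 1110 → c = 00011001, weight = 3.
  m = 0001 → c = 00000100, weight = 1.
  m = 1001 → c = 00101000, weight = 2.
  m = 0101 → c = 01000001, weight = 2.
  m = 1101 → c = 01101101, weight = 5.
  m = 0011 → c = 01110100, weight = 4.
  m = 1011 → c = 01011000, weight = 3.
  m = 0111 → c = 00110001, weight = 3.
  m = 1111 → c = 00011101, weight = 4.
Tally weights:
  weight 0: 1 codewords.
  weight 1: 1 codewords.
  weight 2: 2 codewords.
  weight 3: 6 codewords.
  weight 4: 5 codewords.
  weight 5: 1 codewords.
Minimum distance d = smallest w > 0 with A_w > 0 = 1.
Sanity: Σ A_w = 16 = 2^4 = 16 ✓.


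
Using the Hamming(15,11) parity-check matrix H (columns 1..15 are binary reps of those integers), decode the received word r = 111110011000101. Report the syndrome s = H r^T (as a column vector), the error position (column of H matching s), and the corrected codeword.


s = (0, 0, 1, 0)^T, error position = 2, corrected codeword c = 101110011000101

Compute s = H r^T mod 2 one row at a time:
  s_1 = 1 + 1 + 0 + 0 + 0 + 1 + 0 + 1 = 4 ≡ 0 (mod 2).
  s_2 = 1 + 1 + 0 + 0 + 0 + 1 + 0 + 1 = 4 ≡ 0 (mod 2).
  s_3 = 1 + 1 + 0 + 0 + 0 + 0 + 0 + 1 = 3 ≡ 1 (mod 2).
  s_4 = 1 + 1 + 1 + 0 + 1 + 0 + 1 + 1 = 6 ≡ 0 (mod 2).
s = (0, 0, 1, 0)^T — this equals column 2 of H (binary 0010), so error is at position 2.
Correct: flip bit 2 of r = 111110011000101 to get c = 101110011000101.


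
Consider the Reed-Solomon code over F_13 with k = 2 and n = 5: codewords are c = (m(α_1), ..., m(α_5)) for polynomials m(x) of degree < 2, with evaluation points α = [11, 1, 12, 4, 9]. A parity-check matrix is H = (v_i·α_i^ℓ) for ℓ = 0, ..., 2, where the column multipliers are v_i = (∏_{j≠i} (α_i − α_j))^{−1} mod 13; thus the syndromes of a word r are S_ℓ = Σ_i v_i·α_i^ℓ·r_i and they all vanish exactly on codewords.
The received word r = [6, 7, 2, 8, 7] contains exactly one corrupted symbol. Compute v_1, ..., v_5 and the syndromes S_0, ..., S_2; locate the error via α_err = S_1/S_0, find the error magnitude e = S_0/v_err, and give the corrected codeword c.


S = (1, 9, 3), error at position 5, error magnitude e = 6, c = [6, 7, 2, 8, 1].

Step 1: column multipliers v_i = (∏_{j≠i}(α_i − α_j))^{−1} mod 13.
  i = 1 (α = 11): (11−1)(11−12)(11−4)(11−9) = 10·(−1)·7·2 = −140 ≡ 3, so v_1 = 3^{−1} = 9 (mod 13).
  i = 2 (α = 1): (1−11)(1−12)(1−4)(1−9) = (−10)·(−11)·(−3)·(−8) = 2640 ≡ 1, so v_2 = 1^{−1} = 1 (mod 13).
  i = 3 (α = 12): (12−11)(12−1)(12−4)(12−9) = 1·11·8·3 = 264 ≡ 4, so v_3 = 4^{−1} = 10 (mod 13).
  i = 4 (α = 4): (4−11)(4−1)(4−12)(4−9) = (−7)·3·(−8)·(−5) = −840 ≡ 5, so v_4 = 5^{−1} = 8 (mod 13).
  i = 5 (α = 9): (9−11)(9−1)(9−12)(9−4) = (−2)·8·(−3)·5 = 240 ≡ 6, so v_5 = 6^{−1} = 11 (mod 13).
  v = [9, 1, 10, 8, 11].
Step 2: syndromes of r = [6, 7, 2, 8, 7] (all sums mod 13).
  S_0 = Σ v_i r_i = 9·6 + 1·7 + 10·2 + 8·8 + 11·7 = 222 ≡ 1.
  S_1 = Σ v_i α_i r_i = 9·11·6 + 1·1·7 + 10·12·2 + 8·4·8 + 11·9·7 = 1790 ≡ 9.
  α_i^2 mod 13 = [4, 1, 1, 3, 3].
  S_2 = Σ v_i α_i^2 r_i = 9·4·6 + 1·1·7 + 10·1·2 + 8·3·8 + 11·3·7 = 666 ≡ 3.
  S = (1, 9, 3) ≠ 0, so r is not a codeword (an error is present).
Step 3: locate the error. For a single error e at position i, S_ℓ = v_i·e·α_i^ℓ, so α_err = S_1/S_0.
  S_0^{−1} = 1^{−1} = 1 (mod 13), so α_err = 9·1 = 9 ≡ 9 = α_5. Error position i = 5.
  Consistency check: S_2/S_1 = 3·3 = 9 ≡ 9 = α_err ✓ (single-error assumption holds).
Step 4: error magnitude e = S_0/v_5 = S_0·∏_{j≠5}(α_5 − α_j) = 1·6 = 6 ≡ 6 (mod 13).
Step 5: correct position 5: c_5 = r_5 − e = 7 − 6 ≡ 1 (mod 13). Hence c = [6, 7, 2, 8, 1].
  Check: interpolating c through the α_i gives m(x) = 11 + 9·x (degree < 2) with m(α_i) = c_i for every i, so c is indeed a codeword.


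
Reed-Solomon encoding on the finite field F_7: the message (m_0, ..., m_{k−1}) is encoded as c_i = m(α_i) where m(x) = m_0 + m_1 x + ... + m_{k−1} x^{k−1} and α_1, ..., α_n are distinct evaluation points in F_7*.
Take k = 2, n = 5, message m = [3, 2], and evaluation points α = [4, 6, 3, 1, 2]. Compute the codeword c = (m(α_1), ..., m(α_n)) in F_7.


c = [4, 1, 2, 5, 0]

Message polynomial: m(x) = 3 + 2·x (mod 7).
For each evaluation point α_i, compute m(α_i) mod 7:
  α_1 = 4: Horner steps 2 → 4, so m(4) = 4.
  α_2 = 6: Horner steps 2 → 1, so m(6) = 1.
  α_3 = 3: Horner steps 2 → 2, so m(3) = 2.
  α_4 = 1: Horner steps 2 → 5, so m(1) = 5.
  α_5 = 2: Horner steps 2 → 0, so m(2) = 0.
Codeword c = [4, 1, 2, 5, 0] ∈ F_7^5.


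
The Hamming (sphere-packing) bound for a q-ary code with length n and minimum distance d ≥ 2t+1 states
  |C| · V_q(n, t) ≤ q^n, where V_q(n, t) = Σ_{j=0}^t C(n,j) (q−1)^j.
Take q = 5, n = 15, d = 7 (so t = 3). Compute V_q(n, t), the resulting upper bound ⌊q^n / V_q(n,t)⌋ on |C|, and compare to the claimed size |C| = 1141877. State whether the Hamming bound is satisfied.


V_q(n, t) = 30861, q^n = 30517578125, Hamming bound = 988871, |C| = 1141877 > bound (violated).

Step 1: Compute V_q(n, t) = Σ_{j=0}^3 C(n, j) (q−1)^j.
  j = 0: C(15,0)·(4)^0 = 1·1 = 1.
  j = 1: C(15,1)·(4)^1 = 15·4 = 60.
  j = 2: C(15,2)·(4)^2 = 105·16 = 1680.
  j = 3: C(15,3)·(4)^3 = 455·64 = 29120.
  V_q(n, t) = 1 + 60 + 1680 + 29120 = 30861.
Step 2: q^n = 5^15 = 30517578125.
Step 3: Hamming bound ⌊q^n / V_q(n,t)⌋ = ⌊30517578125/30861⌋ = 988871.
Step 4: Compare |C| = 1141877 to 988871: violated.
The claimed |C| lies above the Hamming bound, so no 5-ary code of length 15 with d ≥ 7 can have 1141877 codewords.


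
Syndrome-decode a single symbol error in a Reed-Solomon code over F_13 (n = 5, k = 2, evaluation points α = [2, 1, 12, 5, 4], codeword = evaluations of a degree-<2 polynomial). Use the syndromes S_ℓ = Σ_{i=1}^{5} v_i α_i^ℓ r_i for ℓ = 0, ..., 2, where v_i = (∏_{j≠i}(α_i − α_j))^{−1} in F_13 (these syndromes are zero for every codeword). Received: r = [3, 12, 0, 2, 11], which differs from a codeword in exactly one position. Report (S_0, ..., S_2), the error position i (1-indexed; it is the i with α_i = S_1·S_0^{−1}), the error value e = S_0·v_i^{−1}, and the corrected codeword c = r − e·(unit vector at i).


S = (2, 11, 2), error at position 3, error magnitude e = 9, c = [3, 12, 4, 2, 11].

Step 1: column multipliers v_i = (∏_{j≠i}(α_i − α_j))^{−1} mod 13.
  i = 1 (α = 2): (2−1)(2−12)(2−5)(2−4) = 1·(−10)·(−3)·(−2) = −60 ≡ 5, so v_1 = 5^{−1} = 8 (mod 13).
  i = 2 (α = 1): (1−2)(1−12)(1−5)(1−4) = (−1)·(−11)·(−4)·(−3) = 132 ≡ 2, so v_2 = 2^{−1} = 7 (mod 13).
  i = 3 (α = 12): (12−2)(12−1)(12−5)(12−4) = 10·11·7·8 = 6160 ≡ 11, so v_3 = 11^{−1} = 6 (mod 13).
  i = 4 (α = 5): (5−2)(5−1)(5−12)(5−4) = 3·4·(−7)·1 = −84 ≡ 7, so v_4 = 7^{−1} = 2 (mod 13).
  i = 5 (α = 4): (4−2)(4−1)(4−12)(4−5) = 2·3·(−8)·(−1) = 48 ≡ 9, so v_5 = 9^{−1} = 3 (mod 13).
  v = [8, 7, 6, 2, 3].
Step 2: syndromes of r = [3, 12, 0, 2, 11] (all sums mod 13).
  S_0 = Σ v_i r_i = 8·3 + 7·12 + 6·0 + 2·2 + 3·11 = 145 ≡ 2.
  S_1 = Σ v_i α_i r_i = 8·2·3 + 7·1·12 + 6·12·0 + 2·5·2 + 3·4·11 = 284 ≡ 11.
  α_i^2 mod 13 = [4, 1, 1, 12, 3].
  S_2 = Σ v_i α_i^2 r_i = 8·4·3 + 7·1·12 + 6·1·0 + 2·12·2 + 3·3·11 = 327 ≡ 2.
  S = (2, 11, 2) ≠ 0, so r is not a codeword (an error is present).
Step 3: locate the error. For a single error e at position i, S_ℓ = v_i·e·α_i^ℓ, so α_err = S_1/S_0.
  S_0^{−1} = 2^{−1} = 7 (mod 13), so α_err = 11·7 = 77 ≡ 12 = α_3. Error position i = 3.
  Consistency check: S_2/S_1 = 2·6 = 12 ≡ 12 = α_err ✓ (single-error assumption holds).
Step 4: error magnitude e = S_0/v_3 = S_0·∏_{j≠3}(α_3 − α_j) = 2·11 = 22 ≡ 9 (mod 13).
Step 5: correct position 3: c_3 = r_3 − e = 0 − 9 ≡ 4 (mod 13). Hence c = [3, 12, 4, 2, 11].
  Check: interpolating c through the α_i gives m(x) = 8 + 4·x (degree < 2) with m(α_i) = c_i for every i, so c is indeed a codeword.


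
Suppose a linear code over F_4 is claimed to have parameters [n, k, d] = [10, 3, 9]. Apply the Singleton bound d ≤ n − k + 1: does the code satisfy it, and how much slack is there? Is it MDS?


Singleton RHS = n − k + 1 = 8, slack = -1, bound violated (no such code; not MDS).

Singleton bound: d ≤ n − k + 1.
Here n = 10, k = 3, so n − k + 1 = 8.
Given d = 9, check d ≤ 8: NO.
Slack = (n − k + 1) − d = -1.
The slack is negative: d = 9 exceeds n − k + 1 = 8 by 1, so the Singleton bound is violated and no linear [10, 3, 9]_4 code can exist. In particular it is not MDS (MDS requires d = n − k + 1 exactly).
Description: the claimed parameters are [10, 3, 9]_4; such a code would be impossible (violates the Singleton bound).


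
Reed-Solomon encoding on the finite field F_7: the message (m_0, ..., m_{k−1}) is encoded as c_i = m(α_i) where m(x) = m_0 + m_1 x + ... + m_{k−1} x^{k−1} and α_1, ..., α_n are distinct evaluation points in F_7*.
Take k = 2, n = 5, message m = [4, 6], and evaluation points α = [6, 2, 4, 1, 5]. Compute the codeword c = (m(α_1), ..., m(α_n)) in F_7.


c = [5, 2, 0, 3, 6]

Message polynomial: m(x) = 4 + 6·x (mod 7).
For each evaluation point α_i, compute m(α_i) mod 7:
  α_1 = 6: Horner steps 6 → 5, so m(6) = 5.
  α_2 = 2: Horner steps 6 → 2, so m(2) = 2.
  α_3 = 4: Horner steps 6 → 0, so m(4) = 0.
  α_4 = 1: Horner steps 6 → 3, so m(1) = 3.
  α_5 = 5: Horner steps 6 → 6, so m(5) = 6.
Codeword c = [5, 2, 0, 3, 6] ∈ F_7^5.


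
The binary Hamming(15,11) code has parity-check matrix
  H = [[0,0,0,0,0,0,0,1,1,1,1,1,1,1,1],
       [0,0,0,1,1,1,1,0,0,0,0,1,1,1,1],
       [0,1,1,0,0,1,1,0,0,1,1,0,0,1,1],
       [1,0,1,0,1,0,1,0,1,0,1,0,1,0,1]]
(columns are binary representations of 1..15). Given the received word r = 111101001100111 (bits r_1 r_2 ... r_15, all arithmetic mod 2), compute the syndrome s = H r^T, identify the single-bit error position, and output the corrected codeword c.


s = (1, 1, 0, 1)^T, error position = 13, corrected codeword c = 111101001100011

Compute s = H r^T mod 2 one row at a time:
  s_1 = 0 + 1 + 1 + 0 + 0 + 1 + 1 + 1 = 5 ≡ 1 (mod 2).
  s_2 = 1 + 0 + 1 + 0 + 0 + 1 + 1 + 1 = 5 ≡ 1 (mod 2).
  s_3 = 1 + 1 + 1 + 0 + 1 + 0 + 1 + 1 = 6 ≡ 0 (mod 2).
  s_4 = 1 + 1 + 0 + 0 + 1 + 0 + 1 + 1 = 5 ≡ 1 (mod 2).
s = (1, 1, 0, 1)^T — this equals column 13 of H (binary 1101), so error is at position 13.
Correct: flip bit 13 of r = 111101001100111 to get c = 111101001100011.


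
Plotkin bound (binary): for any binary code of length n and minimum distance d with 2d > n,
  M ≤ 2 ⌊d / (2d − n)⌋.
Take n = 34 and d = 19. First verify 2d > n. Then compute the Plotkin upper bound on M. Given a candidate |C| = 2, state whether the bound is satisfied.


Plotkin bound M ≤ 8; given |C| = 2 ≤ bound (satisfied).

Check applicability: 2d = 38, n = 34.
2d − n = 4 > 0, so Plotkin applies.
Compute d/(2d−n) = 19/4 ≈ 4.7500.
⌊d/(2d−n)⌋ = 4.
Plotkin bound: M ≤ 2·4 = 8.
Given |C| = 2, check: satisfied.
This |C| is below the Plotkin bound.


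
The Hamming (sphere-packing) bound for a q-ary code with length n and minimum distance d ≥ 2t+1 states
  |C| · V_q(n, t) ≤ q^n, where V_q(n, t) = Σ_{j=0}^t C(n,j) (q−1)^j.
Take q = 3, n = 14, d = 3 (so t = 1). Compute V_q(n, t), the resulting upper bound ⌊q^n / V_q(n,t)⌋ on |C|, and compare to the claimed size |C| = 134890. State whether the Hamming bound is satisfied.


V_q(n, t) = 29, q^n = 4782969, Hamming bound = 164929, |C| = 134890 ≤ bound (satisfied).

Step 1: Compute V_q(n, t) = Σ_{j=0}^1 C(n, j) (q−1)^j.
  j = 0: C(14,0)·(2)^0 = 1·1 = 1.
  j = 1: C(14,1)·(2)^1 = 14·2 = 28.
  V_q(n, t) = 1 + 28 = 29.
Step 2: q^n = 3^14 = 4782969.
Step 3: Hamming bound ⌊q^n / V_q(n,t)⌋ = ⌊4782969/29⌋ = 164929.
Step 4: Compare |C| = 134890 to 164929: satisfied.
The claimed |C| lies below the Hamming bound.


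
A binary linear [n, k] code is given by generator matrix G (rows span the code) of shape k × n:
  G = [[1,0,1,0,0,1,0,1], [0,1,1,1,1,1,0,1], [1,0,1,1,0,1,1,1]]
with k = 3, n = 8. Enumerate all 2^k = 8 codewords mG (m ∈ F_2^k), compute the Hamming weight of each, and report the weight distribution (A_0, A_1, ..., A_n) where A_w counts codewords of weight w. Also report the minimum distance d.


Weight distribution: A_0 = 1, A_2 = 1, A_4 = 3, A_6 = 3. Minimum distance d = 2.

Enumerate all 2^3 = 8 messages m ∈ F_2^3.
For each, compute codeword c = mG in F_2^8, then tally its weight.
  m = 000 → c = 00000000, weight = 0.
  m = 100 → c = 10100101, weight = 4.
  m = 010 → c = 01111101, weight = 6.
  m = 110 → c = 11011000, weight = 4.
  m = 001 → c = 10110111, weight = 6.
  m = 101 → c = 00010010, weight = 2.
  m = 011 → c = 11001010, weight = 4.
  m = 111 → c = 01101111, weight = 6.
Tally weights:
  weight 0: 1 codewords.
  weight 2: 1 codewords.
  weight 4: 3 codewords.
  weight 6: 3 codewords.
Minimum distance d = smallest w > 0 with A_w > 0 = 2.
Sanity: Σ A_w = 8 = 2^3 = 8 ✓.


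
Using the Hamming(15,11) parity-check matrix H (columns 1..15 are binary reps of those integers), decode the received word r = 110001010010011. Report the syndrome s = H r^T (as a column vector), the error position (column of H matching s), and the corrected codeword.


s = (0, 1, 1, 1)^T, error position = 7, corrected codeword c = 110001110010011

Compute s = H r^T mod 2 one row at a time:
  s_1 = 1 + 0 + 0 + 1 + 0 + 0 + 1 + 1 = 4 ≡ 0 (mod 2).
  s_2 = 0 + 0 + 1 + 0 + 0 + 0 + 1 + 1 = 3 ≡ 1 (mod 2).
  s_3 = 1 + 0 + 1 + 0 + 0 + 1 + 1 + 1 = 5 ≡ 1 (mod 2).
  s_4 = 1 + 0 + 0 + 0 + 0 + 1 + 0 + 1 = 3 ≡ 1 (mod 2).
s = (0, 1, 1, 1)^T — this equals column 7 of H (binary 0111), so error is at position 7.
Correct: flip bit 7 of r = 110001010010011 to get c = 110001110010011.


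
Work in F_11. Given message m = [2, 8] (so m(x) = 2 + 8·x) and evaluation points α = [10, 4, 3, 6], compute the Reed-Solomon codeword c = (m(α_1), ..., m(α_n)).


c = [5, 1, 4, 6]

Message polynomial: m(x) = 2 + 8·x (mod 11).
For each evaluation point α_i, compute m(α_i) mod 11:
  α_1 = 10: Horner steps 8 → 5, so m(10) = 5.
  α_2 = 4: Horner steps 8 → 1, so m(4) = 1.
  α_3 = 3: Horner steps 8 → 4, so m(3) = 4.
  α_4 = 6: Horner steps 8 → 6, so m(6) = 6.
Codeword c = [5, 1, 4, 6] ∈ F_11^4.


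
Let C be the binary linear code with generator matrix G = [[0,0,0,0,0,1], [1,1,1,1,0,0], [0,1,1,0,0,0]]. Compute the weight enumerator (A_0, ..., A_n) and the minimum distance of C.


Weight distribution: A_0 = 1, A_1 = 1, A_2 = 2, A_3 = 2, A_4 = 1, A_5 = 1. Minimum distance d = 1.

Enumerate all 2^3 = 8 messages m ∈ F_2^3.
For each, compute codeword c = mG in F_2^6, then tally its weight.
  m = 000 → c = 000000, weight = 0.
  m = 100 → c = 000001, weight = 1.
  m = 010 → c = 111100, weight = 4.
  m = 110 → c = 111101, weight = 5.
  m = 001 → c = 011000, weight = 2.
  m = 101 → c = 011001, weight = 3.
  m = 011 → c = 100100, weight = 2.
  m = 111 → c = 100101, weight = 3.
Tally weights:
  weight 0: 1 codewords.
  weight 1: 1 codewords.
  weight 2: 2 codewords.
  weight 3: 2 codewords.
  weight 4: 1 codewords.
  weight 5: 1 codewords.
Minimum distance d = smallest w > 0 with A_w > 0 = 1.
Sanity: Σ A_w = 8 = 2^3 = 8 ✓.


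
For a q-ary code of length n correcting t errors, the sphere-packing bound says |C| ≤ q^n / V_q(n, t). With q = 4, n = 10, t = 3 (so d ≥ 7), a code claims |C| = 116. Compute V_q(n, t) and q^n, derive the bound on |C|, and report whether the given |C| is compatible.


V_q(n, t) = 3676, q^n = 1048576, Hamming bound = 285, |C| = 116 ≤ bound (satisfied).

Step 1: Compute V_q(n, t) = Σ_{j=0}^3 C(n, j) (q−1)^j.
  j = 0: C(10,0)·(3)^0 = 1·1 = 1.
  j = 1: C(10,1)·(3)^1 = 10·3 = 30.
  j = 2: C(10,2)·(3)^2 = 45·9 = 405.
  j = 3: C(10,3)·(3)^3 = 120·27 = 3240.
  V_q(n, t) = 1 + 30 + 405 + 3240 = 3676.
Step 2: q^n = 4^10 = 1048576.
Step 3: Hamming bound ⌊q^n / V_q(n,t)⌋ = ⌊1048576/3676⌋ = 285.
Step 4: Compare |C| = 116 to 285: satisfied.
The claimed |C| lies below the Hamming bound.


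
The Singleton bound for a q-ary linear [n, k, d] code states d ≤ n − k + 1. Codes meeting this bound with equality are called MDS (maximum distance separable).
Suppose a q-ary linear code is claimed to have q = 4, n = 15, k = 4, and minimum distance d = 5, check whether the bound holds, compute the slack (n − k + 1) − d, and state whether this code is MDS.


Singleton RHS = n − k + 1 = 12, slack = 7, bound satisfied, not MDS.

Singleton bound: d ≤ n − k + 1.
Here n = 15, k = 4, so n − k + 1 = 12.
Given d = 5, check d ≤ 12: YES.
Slack = (n − k + 1) − d = 7.
The code is NOT MDS (slack = 7 > 0).
Description: the claimed parameters are [15, 4, 5]_4; such a code would be non-MDS.


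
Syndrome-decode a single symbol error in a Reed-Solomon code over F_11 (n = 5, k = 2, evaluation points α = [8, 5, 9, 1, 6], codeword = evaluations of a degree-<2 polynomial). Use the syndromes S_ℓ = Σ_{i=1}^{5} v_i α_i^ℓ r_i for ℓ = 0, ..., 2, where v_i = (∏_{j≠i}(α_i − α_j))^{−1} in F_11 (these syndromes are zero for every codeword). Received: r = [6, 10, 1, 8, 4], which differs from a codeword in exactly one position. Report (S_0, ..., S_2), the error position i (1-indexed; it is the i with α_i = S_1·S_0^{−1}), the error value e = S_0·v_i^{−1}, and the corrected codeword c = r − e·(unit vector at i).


S = (4, 2, 1), error at position 5, error magnitude e = 10, c = [6, 10, 1, 8, 5].

Step 1: column multipliers v_i = (∏_{j≠i}(α_i − α_j))^{−1} mod 11.
  i = 1 (α = 8): (8−5)(8−9)(8−1)(8−6) = 3·(−1)·7·2 = −42 ≡ 2, so v_1 = 2^{−1} = 6 (mod 11).
  i = 2 (α = 5): (5−8)(5−9)(5−1)(5−6) = (−3)·(−4)·4·(−1) = −48 ≡ 7, so v_2 = 7^{−1} = 8 (mod 11).
  i = 3 (α = 9): (9−8)(9−5)(9−1)(9−6) = 1·4·8·3 = 96 ≡ 8, so v_3 = 8^{−1} = 7 (mod 11).
  i = 4 (α = 1): (1−8)(1−5)(1−9)(1−6) = (−7)·(−4)·(−8)·(−5) = 1120 ≡ 9, so v_4 = 9^{−1} = 5 (mod 11).
  i = 5 (α = 6): (6−8)(6−5)(6−9)(6−1) = (−2)·1·(−3)·5 = 30 ≡ 8, so v_5 = 8^{−1} = 7 (mod 11).
  v = [6, 8, 7, 5, 7].
Step 2: syndromes of r = [6, 10, 1, 8, 4] (all sums mod 11).
  S_0 = Σ v_i r_i = 6·6 + 8·10 + 7·1 + 5·8 + 7·4 = 191 ≡ 4.
  S_1 = Σ v_i α_i r_i = 6·8·6 + 8·5·10 + 7·9·1 + 5·1·8 + 7·6·4 = 959 ≡ 2.
  α_i^2 mod 11 = [9, 3, 4, 1, 3].
  S_2 = Σ v_i α_i^2 r_i = 6·9·6 + 8·3·10 + 7·4·1 + 5·1·8 + 7·3·4 = 716 ≡ 1.
  S = (4, 2, 1) ≠ 0, so r is not a codeword (an error is present).
Step 3: locate the error. For a single error e at position i, S_ℓ = v_i·e·α_i^ℓ, so α_err = S_1/S_0.
  S_0^{−1} = 4^{−1} = 3 (mod 11), so α_err = 2·3 = 6 ≡ 6 = α_5. Error position i = 5.
  Consistency check: S_2/S_1 = 1·6 = 6 ≡ 6 = α_err ✓ (single-error assumption holds).
Step 4: error magnitude e = S_0/v_5 = S_0·∏_{j≠5}(α_5 − α_j) = 4·8 = 32 ≡ 10 (mod 11).
Step 5: correct position 5: c_5 = r_5 − e = 4 − 10 ≡ 5 (mod 11). Hence c = [6, 10, 1, 8, 5].
  Check: interpolating c through the α_i gives m(x) = 2 + 6·x (degree < 2) with m(α_i) = c_i for every i, so c is indeed a codeword.


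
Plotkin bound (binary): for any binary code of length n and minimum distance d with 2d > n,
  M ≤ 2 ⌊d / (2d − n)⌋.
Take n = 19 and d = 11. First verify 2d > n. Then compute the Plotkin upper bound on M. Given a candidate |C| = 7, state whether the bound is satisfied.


Plotkin bound M ≤ 6; given |C| = 7 > bound (violated).

Check applicability: 2d = 22, n = 19.
2d − n = 3 > 0, so Plotkin applies.
Compute d/(2d−n) = 11/3 ≈ 3.6667.
⌊d/(2d−n)⌋ = 3.
Plotkin bound: M ≤ 2·3 = 6.
Given |C| = 7, check: VIOLATED.
This |C| is above the Plotkin bound, so no binary code with n = 19, d = 11 and 7 codewords exists.


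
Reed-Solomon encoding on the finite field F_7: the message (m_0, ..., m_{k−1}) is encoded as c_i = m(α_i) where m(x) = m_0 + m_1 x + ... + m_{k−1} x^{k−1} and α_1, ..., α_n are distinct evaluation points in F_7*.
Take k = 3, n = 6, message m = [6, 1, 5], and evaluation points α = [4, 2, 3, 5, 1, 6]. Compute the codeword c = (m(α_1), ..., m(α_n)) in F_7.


c = [6, 0, 5, 3, 5, 3]

Message polynomial: m(x) = 6 + 1·x + 5·x^2 (mod 7).
For each evaluation point α_i, compute m(α_i) mod 7:
  α_1 = 4: Horner steps 5 → 0 → 6, so m(4) = 6.
  α_2 = 2: Horner steps 5 → 4 → 0, so m(2) = 0.
  α_3 = 3: Horner steps 5 → 2 → 5, so m(3) = 5.
  α_4 = 5: Horner steps 5 → 5 → 3, so m(5) = 3.
  α_5 = 1: Horner steps 5 → 6 → 5, so m(1) = 5.
  α_6 = 6: Horner steps 5 → 3 → 3, so m(6) = 3.
Codeword c = [6, 0, 5, 3, 5, 3] ∈ F_7^6.


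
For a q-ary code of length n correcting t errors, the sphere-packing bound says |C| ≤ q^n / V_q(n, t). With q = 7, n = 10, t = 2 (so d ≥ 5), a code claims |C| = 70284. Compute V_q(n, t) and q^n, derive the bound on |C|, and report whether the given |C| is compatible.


V_q(n, t) = 1681, q^n = 282475249, Hamming bound = 168040, |C| = 70284 ≤ bound (satisfied).

Step 1: Compute V_q(n, t) = Σ_{j=0}^2 C(n, j) (q−1)^j.
  j = 0: C(10,0)·(6)^0 = 1·1 = 1.
  j = 1: C(10,1)·(6)^1 = 10·6 = 60.
  j = 2: C(10,2)·(6)^2 = 45·36 = 1620.
  V_q(n, t) = 1 + 60 + 1620 = 1681.
Step 2: q^n = 7^10 = 282475249.
Step 3: Hamming bound ⌊q^n / V_q(n,t)⌋ = ⌊282475249/1681⌋ = 168040.
Step 4: Compare |C| = 70284 to 168040: satisfied.
The claimed |C| lies below the Hamming bound.


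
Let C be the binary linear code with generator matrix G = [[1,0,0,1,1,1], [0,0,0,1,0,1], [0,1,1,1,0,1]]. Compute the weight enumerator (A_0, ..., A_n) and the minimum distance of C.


Weight distribution: A_0 = 1, A_2 = 3, A_4 = 3, A_6 = 1. Minimum distance d = 2.

Enumerate all 2^3 = 8 messages m ∈ F_2^3.
For each, compute codeword c = mG in F_2^6, then tally its weight.
  m = 000 → c = 000000, weight = 0.
  m = 100 → c = 100111, weight = 4.
  m = 010 → c = 000101, weight = 2.
  m = 110 → c = 100010, weight = 2.
  m = 001 → c = 011101, weight = 4.
  m = 101 → c = 111010, weight = 4.
  m = 011 → c = 011000, weight = 2.
  m = 111 → c = 111111, weight = 6.
Tally weights:
  weight 0: 1 codewords.
  weight 2: 3 codewords.
  weight 4: 3 codewords.
  weight 6: 1 codewords.
Minimum distance d = smallest w > 0 with A_w > 0 = 2.
Sanity: Σ A_w = 8 = 2^3 = 8 ✓.


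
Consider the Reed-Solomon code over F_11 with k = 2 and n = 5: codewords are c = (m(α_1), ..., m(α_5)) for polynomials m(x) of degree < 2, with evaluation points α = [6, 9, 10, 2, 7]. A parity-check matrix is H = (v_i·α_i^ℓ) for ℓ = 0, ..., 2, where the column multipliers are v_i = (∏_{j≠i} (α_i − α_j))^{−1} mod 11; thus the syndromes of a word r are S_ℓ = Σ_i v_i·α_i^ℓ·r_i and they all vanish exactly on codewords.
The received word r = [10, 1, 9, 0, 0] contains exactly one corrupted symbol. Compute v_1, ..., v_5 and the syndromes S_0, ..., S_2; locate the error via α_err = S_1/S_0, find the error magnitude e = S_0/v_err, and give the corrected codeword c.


S = (6, 9, 8), error at position 5, error magnitude e = 4, c = [10, 1, 9, 0, 7].

Step 1: column multipliers v_i = (∏_{j≠i}(α_i − α_j))^{−1} mod 11.
  i = 1 (α = 6): (6−9)(6−10)(6−2)(6−7) = (−3)·(−4)·4·(−1) = −48 ≡ 7, so v_1 = 7^{−1} = 8 (mod 11).
  i = 2 (α = 9): (9−6)(9−10)(9−2)(9−7) = 3·(−1)·7·2 = −42 ≡ 2, so v_2 = 2^{−1} = 6 (mod 11).
  i = 3 (α = 10): (10−6)(10−9)(10−2)(10−7) = 4·1·8·3 = 96 ≡ 8, so v_3 = 8^{−1} = 7 (mod 11).
  i = 4 (α = 2): (2−6)(2−9)(2−10)(2−7) = (−4)·(−7)·(−8)·(−5) = 1120 ≡ 9, so v_4 = 9^{−1} = 5 (mod 11).
  i = 5 (α = 7): (7−6)(7−9)(7−10)(7−2) = 1·(−2)·(−3)·5 = 30 ≡ 8, so v_5 = 8^{−1} = 7 (mod 11).
  v = [8, 6, 7, 5, 7].
Step 2: syndromes of r = [10, 1, 9, 0, 0] (all sums mod 11).
  S_0 = Σ v_i r_i = 8·10 + 6·1 + 7·9 + 5·0 + 7·0 = 149 ≡ 6.
  S_1 = Σ v_i α_i r_i = 8·6·10 + 6·9·1 + 7·10·9 + 5·2·0 + 7·7·0 = 1164 ≡ 9.
  α_i^2 mod 11 = [3, 4, 1, 4, 5].
  S_2 = Σ v_i α_i^2 r_i = 8·3·10 + 6·4·1 + 7·1·9 + 5·4·0 + 7·5·0 = 327 ≡ 8.
  S = (6, 9, 8) ≠ 0, so r is not a codeword (an error is present).
Step 3: locate the error. For a single error e at position i, S_ℓ = v_i·e·α_i^ℓ, so α_err = S_1/S_0.
  S_0^{−1} = 6^{−1} = 2 (mod 11), so α_err = 9·2 = 18 ≡ 7 = α_5. Error position i = 5.
  Consistency check: S_2/S_1 = 8·5 = 40 ≡ 7 = α_err ✓ (single-error assumption holds).
Step 4: error magnitude e = S_0/v_5 = S_0·∏_{j≠5}(α_5 − α_j) = 6·8 = 48 ≡ 4 (mod 11).
Step 5: correct position 5: c_5 = r_5 − e = 0 − 4 ≡ 7 (mod 11). Hence c = [10, 1, 9, 0, 7].
  Check: interpolating c through the α_i gives m(x) = 6 + 8·x (degree < 2) with m(α_i) = c_i for every i, so c is indeed a codeword.
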